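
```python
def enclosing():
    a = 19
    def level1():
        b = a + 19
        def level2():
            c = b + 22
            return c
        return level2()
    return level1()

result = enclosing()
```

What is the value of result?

Step 1: a = 19. b = a + 19 = 38.
Step 2: c = b + 22 = 38 + 22 = 60.
Step 3: result = 60

The answer is 60.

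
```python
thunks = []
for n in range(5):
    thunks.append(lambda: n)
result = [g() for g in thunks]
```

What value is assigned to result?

Step 1: All 5 lambdas share the same variable n.
Step 2: After the loop, n = 4.
Step 3: Each call returns 4. result = [4, 4, 4, 4, 4]

The answer is [4, 4, 4, 4, 4].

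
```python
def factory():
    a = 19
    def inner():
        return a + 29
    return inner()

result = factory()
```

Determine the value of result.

Step 1: factory() defines a = 19.
Step 2: inner() reads a = 19 from enclosing scope, returns 19 + 29 = 48.
Step 3: result = 48

The answer is 48.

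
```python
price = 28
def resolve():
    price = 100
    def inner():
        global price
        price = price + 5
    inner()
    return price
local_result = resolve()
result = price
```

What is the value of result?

Step 1: Global price = 28. resolve() creates local price = 100.
Step 2: inner() declares global price and adds 5: global price = 28 + 5 = 33.
Step 3: resolve() returns its local price = 100 (unaffected by inner).
Step 4: result = global price = 33

The answer is 33.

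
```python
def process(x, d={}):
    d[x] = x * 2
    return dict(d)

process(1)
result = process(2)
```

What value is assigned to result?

Step 1: Mutable default dict is shared across calls.
Step 2: First call adds 1: 2. Second call adds 2: 4.
Step 3: result = {1: 2, 2: 4}

The answer is {1: 2, 2: 4}.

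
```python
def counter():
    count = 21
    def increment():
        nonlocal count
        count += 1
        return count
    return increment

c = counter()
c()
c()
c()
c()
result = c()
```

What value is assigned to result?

Step 1: counter() creates closure with count = 21.
Step 2: Each c() call increments count via nonlocal. After 5 calls: 21 + 5 = 26.
Step 3: result = 26

The answer is 26.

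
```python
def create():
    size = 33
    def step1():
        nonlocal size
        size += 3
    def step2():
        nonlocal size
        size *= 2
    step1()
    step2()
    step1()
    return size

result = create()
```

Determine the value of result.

Step 1: size = 33.
Step 2: step1(): size = 33 + 3 = 36.
Step 3: step2(): size = 36 * 2 = 72.
Step 4: step1(): size = 72 + 3 = 75. result = 75

The answer is 75.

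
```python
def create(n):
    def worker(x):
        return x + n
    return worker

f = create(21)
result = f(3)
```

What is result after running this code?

Step 1: create(21) creates a closure that captures n = 21.
Step 2: f(3) calls the closure with x = 3, returning 3 + 21 = 24.
Step 3: result = 24

The answer is 24.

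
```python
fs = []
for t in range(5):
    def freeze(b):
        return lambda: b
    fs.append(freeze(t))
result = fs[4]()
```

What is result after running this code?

Step 1: freeze(t) creates a new scope capturing b = t at call time.
Step 2: fs[4] = freeze(4), so its lambda captures b = 4.
Step 3: result = 4 (closure factory fixes late binding)

The answer is 4.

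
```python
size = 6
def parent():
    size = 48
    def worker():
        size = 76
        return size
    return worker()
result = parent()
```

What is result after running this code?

Step 1: Three scopes define size: global (6), parent (48), worker (76).
Step 2: worker() has its own local size = 76, which shadows both enclosing and global.
Step 3: result = 76 (local wins in LEGB)

The answer is 76.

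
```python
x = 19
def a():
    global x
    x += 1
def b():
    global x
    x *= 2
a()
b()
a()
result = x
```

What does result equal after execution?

Step 1: x = 19.
Step 2: a(): x = 19 + 1 = 20.
Step 3: b(): x = 20 * 2 = 40.
Step 4: a(): x = 40 + 1 = 41

The answer is 41.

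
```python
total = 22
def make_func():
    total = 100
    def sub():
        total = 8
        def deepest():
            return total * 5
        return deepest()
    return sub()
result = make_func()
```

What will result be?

Step 1: deepest() looks up total through LEGB: not local, finds total = 8 in enclosing sub().
Step 2: Returns 8 * 5 = 40.
Step 3: result = 40

The answer is 40.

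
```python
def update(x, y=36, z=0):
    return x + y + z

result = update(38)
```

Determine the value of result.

Step 1: update(38) uses defaults y = 36, z = 0.
Step 2: Returns 38 + 36 + 0 = 74.
Step 3: result = 74

The answer is 74.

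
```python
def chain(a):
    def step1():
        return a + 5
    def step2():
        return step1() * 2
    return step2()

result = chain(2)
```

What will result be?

Step 1: chain(2) captures a = 2.
Step 2: step2() calls step1() which returns 2 + 5 = 7.
Step 3: step2() returns 7 * 2 = 14

The answer is 14.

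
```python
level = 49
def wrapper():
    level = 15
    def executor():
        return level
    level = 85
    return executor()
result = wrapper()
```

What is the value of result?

Step 1: wrapper() sets level = 15, then later level = 85.
Step 2: executor() is called after level is reassigned to 85. Closures capture variables by reference, not by value.
Step 3: result = 85

The answer is 85.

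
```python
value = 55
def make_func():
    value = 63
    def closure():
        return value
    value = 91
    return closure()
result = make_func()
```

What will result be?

Step 1: make_func() sets value = 63, then later value = 91.
Step 2: closure() is called after value is reassigned to 91. Closures capture variables by reference, not by value.
Step 3: result = 91

The answer is 91.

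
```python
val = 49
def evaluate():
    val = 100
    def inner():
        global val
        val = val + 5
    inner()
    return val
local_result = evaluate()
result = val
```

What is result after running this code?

Step 1: Global val = 49. evaluate() creates local val = 100.
Step 2: inner() declares global val and adds 5: global val = 49 + 5 = 54.
Step 3: evaluate() returns its local val = 100 (unaffected by inner).
Step 4: result = global val = 54

The answer is 54.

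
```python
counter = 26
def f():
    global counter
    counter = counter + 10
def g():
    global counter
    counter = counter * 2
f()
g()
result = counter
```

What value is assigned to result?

Step 1: counter = 26.
Step 2: f() adds 10: counter = 26 + 10 = 36.
Step 3: g() doubles: counter = 36 * 2 = 72.
Step 4: result = 72

The answer is 72.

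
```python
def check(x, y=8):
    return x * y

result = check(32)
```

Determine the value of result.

Step 1: check(32) uses default y = 8.
Step 2: Returns 32 * 8 = 256.
Step 3: result = 256

The answer is 256.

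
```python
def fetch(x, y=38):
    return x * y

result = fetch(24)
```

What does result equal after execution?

Step 1: fetch(24) uses default y = 38.
Step 2: Returns 24 * 38 = 912.
Step 3: result = 912

The answer is 912.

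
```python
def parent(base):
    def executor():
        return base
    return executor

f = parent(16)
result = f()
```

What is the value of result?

Step 1: parent(16) creates closure capturing base = 16.
Step 2: f() returns the captured base = 16.
Step 3: result = 16

The answer is 16.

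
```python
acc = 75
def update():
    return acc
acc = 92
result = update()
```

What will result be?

Step 1: acc is first set to 75, then reassigned to 92.
Step 2: update() is called after the reassignment, so it looks up the current global acc = 92.
Step 3: result = 92

The answer is 92.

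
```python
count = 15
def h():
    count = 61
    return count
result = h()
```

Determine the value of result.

Step 1: Global count = 15.
Step 2: h() creates local count = 61, shadowing the global.
Step 3: Returns local count = 61. result = 61

The answer is 61.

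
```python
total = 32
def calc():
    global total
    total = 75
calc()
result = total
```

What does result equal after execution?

Step 1: total = 32 globally.
Step 2: calc() declares global total and sets it to 75.
Step 3: After calc(), global total = 75. result = 75

The answer is 75.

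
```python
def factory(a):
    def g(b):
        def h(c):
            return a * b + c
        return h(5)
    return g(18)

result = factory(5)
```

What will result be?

Step 1: a = 5, b = 18, c = 5.
Step 2: h() computes a * b + c = 5 * 18 + 5 = 95.
Step 3: result = 95

The answer is 95.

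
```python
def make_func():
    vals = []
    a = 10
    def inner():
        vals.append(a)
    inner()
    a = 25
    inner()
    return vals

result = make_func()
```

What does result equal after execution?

Step 1: a = 10. inner() appends current a to vals.
Step 2: First inner(): appends 10. Then a = 25.
Step 3: Second inner(): appends 25 (closure sees updated a). result = [10, 25]

The answer is [10, 25].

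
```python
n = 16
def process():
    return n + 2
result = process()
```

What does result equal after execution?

Step 1: n = 16 is defined globally.
Step 2: process() looks up n from global scope = 16, then computes 16 + 2 = 18.
Step 3: result = 18

The answer is 18.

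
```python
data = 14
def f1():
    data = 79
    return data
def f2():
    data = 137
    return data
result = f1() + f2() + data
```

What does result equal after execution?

Step 1: Each function shadows global data with its own local.
Step 2: f1() returns 79, f2() returns 137.
Step 3: Global data = 14 is unchanged. result = 79 + 137 + 14 = 230

The answer is 230.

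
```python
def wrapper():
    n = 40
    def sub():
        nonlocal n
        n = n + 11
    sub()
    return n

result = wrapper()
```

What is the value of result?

Step 1: wrapper() sets n = 40.
Step 2: sub() uses nonlocal to modify n in wrapper's scope: n = 40 + 11 = 51.
Step 3: wrapper() returns the modified n = 51

The answer is 51.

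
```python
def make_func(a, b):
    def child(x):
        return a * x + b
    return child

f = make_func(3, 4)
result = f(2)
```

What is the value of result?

Step 1: make_func(3, 4) captures a = 3, b = 4.
Step 2: f(2) computes 3 * 2 + 4 = 10.
Step 3: result = 10

The answer is 10.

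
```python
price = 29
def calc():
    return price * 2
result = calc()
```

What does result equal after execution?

Step 1: price = 29 is defined globally.
Step 2: calc() looks up price from global scope = 29, then computes 29 * 2 = 58.
Step 3: result = 58

The answer is 58.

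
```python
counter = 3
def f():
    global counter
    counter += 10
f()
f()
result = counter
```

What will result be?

Step 1: counter = 3.
Step 2: First f(): counter = 3 + 10 = 13.
Step 3: Second f(): counter = 13 + 10 = 23. result = 23

The answer is 23.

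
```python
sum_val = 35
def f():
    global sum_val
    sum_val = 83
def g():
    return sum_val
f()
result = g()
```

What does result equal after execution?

Step 1: sum_val = 35.
Step 2: f() sets global sum_val = 83.
Step 3: g() reads global sum_val = 83. result = 83

The answer is 83.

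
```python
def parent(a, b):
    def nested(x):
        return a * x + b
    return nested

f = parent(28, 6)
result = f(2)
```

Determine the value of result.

Step 1: parent(28, 6) captures a = 28, b = 6.
Step 2: f(2) computes 28 * 2 + 6 = 62.
Step 3: result = 62

The answer is 62.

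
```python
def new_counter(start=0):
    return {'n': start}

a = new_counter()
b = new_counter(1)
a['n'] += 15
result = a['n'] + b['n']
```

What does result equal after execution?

Step 1: new_counter() returns a new dict each call (immutable default 0).
Step 2: a = {'n': 0}, b = {'n': 1}.
Step 3: a['n'] += 15 = 15. result = 15 + 1 = 16

The answer is 16.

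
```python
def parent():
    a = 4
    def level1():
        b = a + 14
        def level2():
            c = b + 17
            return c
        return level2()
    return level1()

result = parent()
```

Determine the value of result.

Step 1: a = 4. b = a + 14 = 18.
Step 2: c = b + 17 = 18 + 17 = 35.
Step 3: result = 35

The answer is 35.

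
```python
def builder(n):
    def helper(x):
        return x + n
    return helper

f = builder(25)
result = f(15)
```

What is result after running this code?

Step 1: builder(25) creates a closure that captures n = 25.
Step 2: f(15) calls the closure with x = 15, returning 15 + 25 = 40.
Step 3: result = 40

The answer is 40.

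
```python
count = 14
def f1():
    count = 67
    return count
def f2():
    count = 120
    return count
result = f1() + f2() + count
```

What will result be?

Step 1: Each function shadows global count with its own local.
Step 2: f1() returns 67, f2() returns 120.
Step 3: Global count = 14 is unchanged. result = 67 + 120 + 14 = 201

The answer is 201.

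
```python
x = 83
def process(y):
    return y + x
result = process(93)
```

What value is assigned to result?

Step 1: x = 83 is defined globally.
Step 2: process(93) uses parameter y = 93 and looks up x from global scope = 83.
Step 3: result = 93 + 83 = 176

The answer is 176.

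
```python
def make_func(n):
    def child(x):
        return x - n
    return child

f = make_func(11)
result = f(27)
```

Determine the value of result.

Step 1: make_func(11) creates a closure capturing n = 11.
Step 2: f(27) computes 27 - 11 = 16.
Step 3: result = 16

The answer is 16.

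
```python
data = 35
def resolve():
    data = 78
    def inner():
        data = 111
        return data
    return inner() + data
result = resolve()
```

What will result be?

Step 1: resolve() has local data = 78. inner() has local data = 111.
Step 2: inner() returns its local data = 111.
Step 3: resolve() returns 111 + its own data (78) = 189

The answer is 189.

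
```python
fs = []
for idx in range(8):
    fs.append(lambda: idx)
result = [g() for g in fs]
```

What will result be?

Step 1: All 8 lambdas share the same variable idx.
Step 2: After the loop, idx = 7.
Step 3: Each call returns 7. result = [7, 7, 7, 7, 7, 7, 7, 7]

The answer is [7, 7, 7, 7, 7, 7, 7, 7].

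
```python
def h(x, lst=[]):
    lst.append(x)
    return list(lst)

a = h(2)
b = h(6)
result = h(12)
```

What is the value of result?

Step 1: Default list is shared. list() creates copies for return values.
Step 2: Internal list grows: [2] -> [2, 6] -> [2, 6, 12].
Step 3: result = [2, 6, 12]

The answer is [2, 6, 12].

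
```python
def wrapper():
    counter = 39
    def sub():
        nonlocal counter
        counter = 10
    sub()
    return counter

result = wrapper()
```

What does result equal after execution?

Step 1: wrapper() sets counter = 39.
Step 2: sub() uses nonlocal to reassign counter = 10.
Step 3: result = 10

The answer is 10.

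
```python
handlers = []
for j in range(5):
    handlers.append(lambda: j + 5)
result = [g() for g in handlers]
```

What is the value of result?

Step 1: All lambdas capture j by reference. After the loop, j = 4.
Step 2: Each call returns 4 + 5 = 9.
Step 3: result = [9, 9, 9, 9, 9]

The answer is [9, 9, 9, 9, 9].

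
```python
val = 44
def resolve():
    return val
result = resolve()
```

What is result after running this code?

Step 1: val = 44 is defined in the global scope.
Step 2: resolve() looks up val. No local val exists, so Python checks the global scope via LEGB rule and finds val = 44.
Step 3: result = 44

The answer is 44.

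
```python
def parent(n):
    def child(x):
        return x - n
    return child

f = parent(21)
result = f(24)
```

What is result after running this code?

Step 1: parent(21) creates a closure capturing n = 21.
Step 2: f(24) computes 24 - 21 = 3.
Step 3: result = 3

The answer is 3.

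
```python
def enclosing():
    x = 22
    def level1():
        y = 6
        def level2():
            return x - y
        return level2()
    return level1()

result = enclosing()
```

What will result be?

Step 1: x = 22 in enclosing. y = 6 in level1.
Step 2: level2() reads x = 22 and y = 6 from enclosing scopes.
Step 3: result = 22 - 6 = 16

The answer is 16.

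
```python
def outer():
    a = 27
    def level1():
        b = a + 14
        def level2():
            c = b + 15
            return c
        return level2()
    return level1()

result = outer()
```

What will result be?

Step 1: a = 27. b = a + 14 = 41.
Step 2: c = b + 15 = 41 + 15 = 56.
Step 3: result = 56

The answer is 56.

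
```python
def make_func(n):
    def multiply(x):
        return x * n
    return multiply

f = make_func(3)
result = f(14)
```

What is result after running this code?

Step 1: make_func(3) returns multiply closure with n = 3.
Step 2: f(14) computes 14 * 3 = 42.
Step 3: result = 42

The answer is 42.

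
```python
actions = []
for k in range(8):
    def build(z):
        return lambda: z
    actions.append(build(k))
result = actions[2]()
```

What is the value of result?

Step 1: build(k) creates a new scope capturing z = k at call time.
Step 2: actions[2] = build(2), so its lambda captures z = 2.
Step 3: result = 2 (closure factory fixes late binding)

The answer is 2.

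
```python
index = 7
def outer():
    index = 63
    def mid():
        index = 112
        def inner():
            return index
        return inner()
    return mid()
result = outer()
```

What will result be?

Step 1: Three levels of shadowing: global 7, outer 63, mid 112.
Step 2: inner() finds index = 112 in enclosing mid() scope.
Step 3: result = 112

The answer is 112.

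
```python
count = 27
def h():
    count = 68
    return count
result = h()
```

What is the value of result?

Step 1: Global count = 27.
Step 2: h() creates local count = 68, shadowing the global.
Step 3: Returns local count = 68. result = 68

The answer is 68.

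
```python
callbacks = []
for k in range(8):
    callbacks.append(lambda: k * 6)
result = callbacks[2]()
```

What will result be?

Step 1: All lambdas reference the same variable k (late binding).
Step 2: After the loop, k = 7. Every lambda returns k * 6.
Step 3: callbacks[2]() = 7 * 6 = 42

The answer is 42.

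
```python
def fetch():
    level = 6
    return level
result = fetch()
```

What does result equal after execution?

Step 1: fetch() defines level = 6 in its local scope.
Step 2: return level finds the local variable level = 6.
Step 3: result = 6

The answer is 6.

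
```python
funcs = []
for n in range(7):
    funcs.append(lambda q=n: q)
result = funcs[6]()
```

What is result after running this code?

Step 1: Default argument q=n captures n's value at each iteration.
Step 2: funcs[6] captured q = 6 when n was 6.
Step 3: result = 6

The answer is 6.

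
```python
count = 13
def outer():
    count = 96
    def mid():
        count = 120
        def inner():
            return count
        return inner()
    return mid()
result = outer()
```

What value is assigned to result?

Step 1: Three levels of shadowing: global 13, outer 96, mid 120.
Step 2: inner() finds count = 120 in enclosing mid() scope.
Step 3: result = 120

The answer is 120.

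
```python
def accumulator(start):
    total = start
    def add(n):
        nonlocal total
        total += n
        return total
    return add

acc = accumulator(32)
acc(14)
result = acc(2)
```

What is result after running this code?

Step 1: accumulator(32) creates closure with total = 32.
Step 2: First acc(14): total = 32 + 14 = 46.
Step 3: Second acc(2): total = 46 + 2 = 48. result = 48

The answer is 48.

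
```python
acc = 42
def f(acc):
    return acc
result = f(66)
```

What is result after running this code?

Step 1: Global acc = 42.
Step 2: f(66) takes parameter acc = 66, which shadows the global.
Step 3: result = 66

The answer is 66.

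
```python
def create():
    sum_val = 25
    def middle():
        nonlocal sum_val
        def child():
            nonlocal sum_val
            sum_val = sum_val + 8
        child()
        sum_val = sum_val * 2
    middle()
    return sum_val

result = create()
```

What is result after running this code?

Step 1: sum_val = 25.
Step 2: child() adds 8: sum_val = 25 + 8 = 33.
Step 3: middle() doubles: sum_val = 33 * 2 = 66.
Step 4: result = 66

The answer is 66.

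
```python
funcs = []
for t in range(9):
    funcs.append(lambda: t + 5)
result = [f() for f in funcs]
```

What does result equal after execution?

Step 1: All lambdas capture t by reference. After the loop, t = 8.
Step 2: Each call returns 8 + 5 = 13.
Step 3: result = [13, 13, 13, 13, 13, 13, 13, 13, 13]

The answer is [13, 13, 13, 13, 13, 13, 13, 13, 13].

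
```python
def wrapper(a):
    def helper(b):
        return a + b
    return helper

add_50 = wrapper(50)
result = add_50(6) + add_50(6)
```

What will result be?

Step 1: add_50 captures a = 50.
Step 2: add_50(6) = 50 + 6 = 56, called twice.
Step 3: result = 56 + 56 = 112

The answer is 112.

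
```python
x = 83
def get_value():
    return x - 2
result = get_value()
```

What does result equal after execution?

Step 1: x = 83 is defined globally.
Step 2: get_value() looks up x from global scope = 83, then computes 83 - 2 = 81.
Step 3: result = 81

The answer is 81.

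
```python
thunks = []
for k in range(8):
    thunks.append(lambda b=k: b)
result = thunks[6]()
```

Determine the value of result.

Step 1: Default argument b=k captures k's value at each iteration.
Step 2: thunks[6] captured b = 6 when k was 6.
Step 3: result = 6

The answer is 6.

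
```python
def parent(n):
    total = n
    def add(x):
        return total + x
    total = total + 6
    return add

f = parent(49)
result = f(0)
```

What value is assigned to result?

Step 1: parent(49) sets total = 49, then total = 49 + 6 = 55.
Step 2: Closures capture by reference, so add sees total = 55.
Step 3: f(0) returns 55 + 0 = 55

The answer is 55.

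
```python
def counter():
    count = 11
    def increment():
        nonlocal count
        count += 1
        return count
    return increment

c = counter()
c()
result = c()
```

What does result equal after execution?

Step 1: counter() creates closure with count = 11.
Step 2: Each c() call increments count via nonlocal. After 2 calls: 11 + 2 = 13.
Step 3: result = 13

The answer is 13.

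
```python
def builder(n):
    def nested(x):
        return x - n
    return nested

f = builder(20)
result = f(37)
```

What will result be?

Step 1: builder(20) creates a closure capturing n = 20.
Step 2: f(37) computes 37 - 20 = 17.
Step 3: result = 17

The answer is 17.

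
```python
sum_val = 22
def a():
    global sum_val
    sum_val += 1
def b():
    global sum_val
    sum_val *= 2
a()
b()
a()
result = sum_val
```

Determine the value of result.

Step 1: sum_val = 22.
Step 2: a(): sum_val = 22 + 1 = 23.
Step 3: b(): sum_val = 23 * 2 = 46.
Step 4: a(): sum_val = 46 + 1 = 47

The answer is 47.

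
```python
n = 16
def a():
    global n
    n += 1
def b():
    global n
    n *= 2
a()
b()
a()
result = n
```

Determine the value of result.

Step 1: n = 16.
Step 2: a(): n = 16 + 1 = 17.
Step 3: b(): n = 17 * 2 = 34.
Step 4: a(): n = 34 + 1 = 35

The answer is 35.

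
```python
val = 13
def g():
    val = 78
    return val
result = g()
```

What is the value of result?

Step 1: Global val = 13.
Step 2: g() creates local val = 78, shadowing the global.
Step 3: Returns local val = 78. result = 78

The answer is 78.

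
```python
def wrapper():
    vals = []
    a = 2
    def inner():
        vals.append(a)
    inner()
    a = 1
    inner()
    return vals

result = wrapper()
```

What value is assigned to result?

Step 1: a = 2. inner() appends current a to vals.
Step 2: First inner(): appends 2. Then a = 1.
Step 3: Second inner(): appends 1 (closure sees updated a). result = [2, 1]

The answer is [2, 1].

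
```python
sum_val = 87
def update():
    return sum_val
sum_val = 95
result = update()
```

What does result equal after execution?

Step 1: sum_val is first set to 87, then reassigned to 95.
Step 2: update() is called after the reassignment, so it looks up the current global sum_val = 95.
Step 3: result = 95

The answer is 95.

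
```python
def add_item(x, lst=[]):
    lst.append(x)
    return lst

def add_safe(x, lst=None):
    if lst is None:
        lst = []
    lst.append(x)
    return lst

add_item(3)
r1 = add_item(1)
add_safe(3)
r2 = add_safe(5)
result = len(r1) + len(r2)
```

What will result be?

Step 1: add_item shares mutable default: after 2 calls, lst = [3, 1], len = 2.
Step 2: add_safe creates fresh list each time: r2 = [5], len = 1.
Step 3: result = 2 + 1 = 3

The answer is 3.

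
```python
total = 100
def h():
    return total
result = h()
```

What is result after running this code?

Step 1: total = 100 is defined in the global scope.
Step 2: h() looks up total. No local total exists, so Python checks the global scope via LEGB rule and finds total = 100.
Step 3: result = 100

The answer is 100.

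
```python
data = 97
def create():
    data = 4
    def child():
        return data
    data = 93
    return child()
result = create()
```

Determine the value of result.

Step 1: create() sets data = 4, then later data = 93.
Step 2: child() is called after data is reassigned to 93. Closures capture variables by reference, not by value.
Step 3: result = 93

The answer is 93.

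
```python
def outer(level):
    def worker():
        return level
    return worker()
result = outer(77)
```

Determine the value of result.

Step 1: outer(77) binds parameter level = 77.
Step 2: worker() looks up level in enclosing scope and finds the parameter level = 77.
Step 3: result = 77

The answer is 77.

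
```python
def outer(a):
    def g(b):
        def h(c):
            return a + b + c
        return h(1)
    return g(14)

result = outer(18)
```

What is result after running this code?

Step 1: a = 18, b = 14, c = 1 across three nested scopes.
Step 2: h() accesses all three via LEGB rule.
Step 3: result = 18 + 14 + 1 = 33

The answer is 33.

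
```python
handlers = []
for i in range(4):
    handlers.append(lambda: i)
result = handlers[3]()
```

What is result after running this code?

Step 1: The loop creates 4 lambdas, all referencing the same variable i.
Step 2: After the loop, i = 3 (final value).
Step 3: handlers[3]() looks up i at call time and finds 3. This is the late binding gotcha. result = 3

The answer is 3.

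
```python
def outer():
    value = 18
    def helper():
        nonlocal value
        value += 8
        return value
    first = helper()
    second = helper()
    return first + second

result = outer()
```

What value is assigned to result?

Step 1: value starts at 18.
Step 2: First call: value = 18 + 8 = 26, returns 26.
Step 3: Second call: value = 26 + 8 = 34, returns 34.
Step 4: result = 26 + 34 = 60

The answer is 60.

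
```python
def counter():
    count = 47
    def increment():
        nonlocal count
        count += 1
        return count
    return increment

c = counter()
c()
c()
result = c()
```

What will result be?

Step 1: counter() creates closure with count = 47.
Step 2: Each c() call increments count via nonlocal. After 3 calls: 47 + 3 = 50.
Step 3: result = 50

The answer is 50.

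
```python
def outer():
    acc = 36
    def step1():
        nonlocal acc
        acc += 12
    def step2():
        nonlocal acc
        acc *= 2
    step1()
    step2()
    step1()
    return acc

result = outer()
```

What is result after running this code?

Step 1: acc = 36.
Step 2: step1(): acc = 36 + 12 = 48.
Step 3: step2(): acc = 48 * 2 = 96.
Step 4: step1(): acc = 96 + 12 = 108. result = 108

The answer is 108.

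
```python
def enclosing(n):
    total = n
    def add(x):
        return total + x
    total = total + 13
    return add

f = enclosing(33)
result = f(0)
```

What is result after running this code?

Step 1: enclosing(33) sets total = 33, then total = 33 + 13 = 46.
Step 2: Closures capture by reference, so add sees total = 46.
Step 3: f(0) returns 46 + 0 = 46

The answer is 46.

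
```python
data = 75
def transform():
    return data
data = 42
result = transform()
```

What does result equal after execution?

Step 1: data is first set to 75, then reassigned to 42.
Step 2: transform() is called after the reassignment, so it looks up the current global data = 42.
Step 3: result = 42

The answer is 42.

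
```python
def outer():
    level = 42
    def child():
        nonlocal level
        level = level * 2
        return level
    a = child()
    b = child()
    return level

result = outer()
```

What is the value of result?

Step 1: level starts at 42.
Step 2: First child(): level = 42 * 2 = 84.
Step 3: Second child(): level = 84 * 2 = 168.
Step 4: result = 168

The answer is 168.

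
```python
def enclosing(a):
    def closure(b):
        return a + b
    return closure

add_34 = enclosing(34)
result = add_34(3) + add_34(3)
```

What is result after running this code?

Step 1: add_34 captures a = 34.
Step 2: add_34(3) = 34 + 3 = 37, called twice.
Step 3: result = 37 + 37 = 74

The answer is 74.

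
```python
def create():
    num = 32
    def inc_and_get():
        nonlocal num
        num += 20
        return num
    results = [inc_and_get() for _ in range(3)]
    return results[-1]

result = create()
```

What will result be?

Step 1: num = 32.
Step 2: Three calls to inc_and_get(), each adding 20.
Step 3: Last value = 32 + 20 * 3 = 92

The answer is 92.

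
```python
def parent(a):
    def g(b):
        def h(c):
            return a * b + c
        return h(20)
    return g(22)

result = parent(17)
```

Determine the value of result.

Step 1: a = 17, b = 22, c = 20.
Step 2: h() computes a * b + c = 17 * 22 + 20 = 394.
Step 3: result = 394

The answer is 394.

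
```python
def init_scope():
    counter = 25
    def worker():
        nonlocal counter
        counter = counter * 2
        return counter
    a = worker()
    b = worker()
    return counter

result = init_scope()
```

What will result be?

Step 1: counter starts at 25.
Step 2: First worker(): counter = 25 * 2 = 50.
Step 3: Second worker(): counter = 50 * 2 = 100.
Step 4: result = 100

The answer is 100.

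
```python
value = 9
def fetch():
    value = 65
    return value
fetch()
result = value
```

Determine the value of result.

Step 1: value = 9 globally.
Step 2: fetch() creates a LOCAL value = 65 (no global keyword!).
Step 3: The global value is unchanged. result = 9

The answer is 9.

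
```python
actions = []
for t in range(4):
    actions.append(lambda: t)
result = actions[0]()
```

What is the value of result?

Step 1: The loop creates 4 lambdas, all referencing the same variable t.
Step 2: After the loop, t = 3 (final value).
Step 3: actions[0]() looks up t at call time and finds 3. This is the late binding gotcha. result = 3

The answer is 3.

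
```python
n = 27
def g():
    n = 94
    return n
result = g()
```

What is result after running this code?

Step 1: Global n = 27.
Step 2: g() creates local n = 94, shadowing the global.
Step 3: Returns local n = 94. result = 94

The answer is 94.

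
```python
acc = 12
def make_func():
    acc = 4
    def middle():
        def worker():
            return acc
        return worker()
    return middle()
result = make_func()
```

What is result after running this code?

Step 1: make_func() defines acc = 4. middle() and worker() have no local acc.
Step 2: worker() checks local (none), enclosing middle() (none), enclosing make_func() and finds acc = 4.
Step 3: result = 4

The answer is 4.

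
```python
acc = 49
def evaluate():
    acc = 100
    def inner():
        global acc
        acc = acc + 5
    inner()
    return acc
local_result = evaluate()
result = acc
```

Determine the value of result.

Step 1: Global acc = 49. evaluate() creates local acc = 100.
Step 2: inner() declares global acc and adds 5: global acc = 49 + 5 = 54.
Step 3: evaluate() returns its local acc = 100 (unaffected by inner).
Step 4: result = global acc = 54

The answer is 54.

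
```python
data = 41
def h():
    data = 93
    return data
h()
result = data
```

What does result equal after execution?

Step 1: Global data = 41.
Step 2: h() creates local data = 93 (shadow, not modification).
Step 3: After h() returns, global data is unchanged. result = 41

The answer is 41.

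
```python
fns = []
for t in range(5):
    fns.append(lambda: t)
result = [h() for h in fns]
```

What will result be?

Step 1: All 5 lambdas share the same variable t.
Step 2: After the loop, t = 4.
Step 3: Each call returns 4. result = [4, 4, 4, 4, 4]

The answer is [4, 4, 4, 4, 4].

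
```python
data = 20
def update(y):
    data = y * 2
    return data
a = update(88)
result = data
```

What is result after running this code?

Step 1: Global data = 20.
Step 2: update(88) creates local data = 88 * 2 = 176.
Step 3: Global data unchanged because no global keyword. result = 20

The answer is 20.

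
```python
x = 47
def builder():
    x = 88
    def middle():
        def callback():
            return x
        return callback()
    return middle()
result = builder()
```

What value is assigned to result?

Step 1: builder() defines x = 88. middle() and callback() have no local x.
Step 2: callback() checks local (none), enclosing middle() (none), enclosing builder() and finds x = 88.
Step 3: result = 88

The answer is 88.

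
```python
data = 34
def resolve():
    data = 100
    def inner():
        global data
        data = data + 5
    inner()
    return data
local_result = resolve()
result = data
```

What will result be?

Step 1: Global data = 34. resolve() creates local data = 100.
Step 2: inner() declares global data and adds 5: global data = 34 + 5 = 39.
Step 3: resolve() returns its local data = 100 (unaffected by inner).
Step 4: result = global data = 39

The answer is 39.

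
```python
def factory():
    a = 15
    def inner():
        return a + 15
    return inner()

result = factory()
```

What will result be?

Step 1: factory() defines a = 15.
Step 2: inner() reads a = 15 from enclosing scope, returns 15 + 15 = 30.
Step 3: result = 30

The answer is 30.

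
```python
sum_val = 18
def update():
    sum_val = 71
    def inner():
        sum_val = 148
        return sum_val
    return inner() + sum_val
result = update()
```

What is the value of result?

Step 1: update() has local sum_val = 71. inner() has local sum_val = 148.
Step 2: inner() returns its local sum_val = 148.
Step 3: update() returns 148 + its own sum_val (71) = 219

The answer is 219.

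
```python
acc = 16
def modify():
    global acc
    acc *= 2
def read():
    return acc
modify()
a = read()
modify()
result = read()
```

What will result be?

Step 1: acc = 16.
Step 2: First modify(): acc = 16 * 2 = 32.
Step 3: Second modify(): acc = 32 * 2 = 64.
Step 4: read() returns 64

The answer is 64.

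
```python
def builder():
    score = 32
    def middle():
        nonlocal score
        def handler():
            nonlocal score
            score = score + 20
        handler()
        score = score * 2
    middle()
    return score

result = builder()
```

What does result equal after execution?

Step 1: score = 32.
Step 2: handler() adds 20: score = 32 + 20 = 52.
Step 3: middle() doubles: score = 52 * 2 = 104.
Step 4: result = 104

The answer is 104.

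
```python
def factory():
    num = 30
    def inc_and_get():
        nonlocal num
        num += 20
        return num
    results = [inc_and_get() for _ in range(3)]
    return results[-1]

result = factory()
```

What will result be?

Step 1: num = 30.
Step 2: Three calls to inc_and_get(), each adding 20.
Step 3: Last value = 30 + 20 * 3 = 90

The answer is 90.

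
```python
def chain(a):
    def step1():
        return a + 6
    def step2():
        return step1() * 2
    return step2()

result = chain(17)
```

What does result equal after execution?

Step 1: chain(17) captures a = 17.
Step 2: step2() calls step1() which returns 17 + 6 = 23.
Step 3: step2() returns 23 * 2 = 46

The answer is 46.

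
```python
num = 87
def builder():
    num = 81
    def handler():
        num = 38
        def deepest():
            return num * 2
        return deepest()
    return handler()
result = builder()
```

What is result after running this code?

Step 1: deepest() looks up num through LEGB: not local, finds num = 38 in enclosing handler().
Step 2: Returns 38 * 2 = 76.
Step 3: result = 76

The answer is 76.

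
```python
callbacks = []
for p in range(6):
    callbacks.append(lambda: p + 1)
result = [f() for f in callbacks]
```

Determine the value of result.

Step 1: All lambdas capture p by reference. After the loop, p = 5.
Step 2: Each call returns 5 + 1 = 6.
Step 3: result = [6, 6, 6, 6, 6, 6]

The answer is [6, 6, 6, 6, 6, 6].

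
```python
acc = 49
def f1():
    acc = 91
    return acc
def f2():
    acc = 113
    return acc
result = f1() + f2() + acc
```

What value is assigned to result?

Step 1: Each function shadows global acc with its own local.
Step 2: f1() returns 91, f2() returns 113.
Step 3: Global acc = 49 is unchanged. result = 91 + 113 + 49 = 253

The answer is 253.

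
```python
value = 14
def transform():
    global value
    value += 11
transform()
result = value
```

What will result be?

Step 1: value = 14 globally.
Step 2: transform() modifies global value: value += 11 = 25.
Step 3: result = 25

The answer is 25.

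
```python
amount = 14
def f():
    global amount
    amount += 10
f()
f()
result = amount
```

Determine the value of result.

Step 1: amount = 14.
Step 2: First f(): amount = 14 + 10 = 24.
Step 3: Second f(): amount = 24 + 10 = 34. result = 34

The answer is 34.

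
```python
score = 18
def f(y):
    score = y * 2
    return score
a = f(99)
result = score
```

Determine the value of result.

Step 1: Global score = 18.
Step 2: f(99) creates local score = 99 * 2 = 198.
Step 3: Global score unchanged because no global keyword. result = 18

The answer is 18.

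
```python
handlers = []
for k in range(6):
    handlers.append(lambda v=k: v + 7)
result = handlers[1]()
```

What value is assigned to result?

Step 1: Default argument v=k captures k's value at definition time.
Step 2: handlers[1] was defined when k = 1, so v defaults to 1.
Step 3: result = 1 + 7 = 8 (default arg fixes the late binding issue)

The answer is 8.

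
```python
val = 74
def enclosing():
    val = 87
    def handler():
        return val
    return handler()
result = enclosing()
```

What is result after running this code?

Step 1: val = 74 globally, but enclosing() defines val = 87 locally.
Step 2: handler() looks up val. Not in local scope, so checks enclosing scope (enclosing) and finds val = 87.
Step 3: result = 87

The answer is 87.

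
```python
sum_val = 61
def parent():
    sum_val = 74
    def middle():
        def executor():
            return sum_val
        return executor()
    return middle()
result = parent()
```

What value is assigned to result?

Step 1: parent() defines sum_val = 74. middle() and executor() have no local sum_val.
Step 2: executor() checks local (none), enclosing middle() (none), enclosing parent() and finds sum_val = 74.
Step 3: result = 74

The answer is 74.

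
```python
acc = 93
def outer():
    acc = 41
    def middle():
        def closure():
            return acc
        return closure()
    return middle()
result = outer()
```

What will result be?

Step 1: outer() defines acc = 41. middle() and closure() have no local acc.
Step 2: closure() checks local (none), enclosing middle() (none), enclosing outer() and finds acc = 41.
Step 3: result = 41

The answer is 41.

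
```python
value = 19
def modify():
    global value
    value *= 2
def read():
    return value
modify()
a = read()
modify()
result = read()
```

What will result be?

Step 1: value = 19.
Step 2: First modify(): value = 19 * 2 = 38.
Step 3: Second modify(): value = 38 * 2 = 76.
Step 4: read() returns 76

The answer is 76.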